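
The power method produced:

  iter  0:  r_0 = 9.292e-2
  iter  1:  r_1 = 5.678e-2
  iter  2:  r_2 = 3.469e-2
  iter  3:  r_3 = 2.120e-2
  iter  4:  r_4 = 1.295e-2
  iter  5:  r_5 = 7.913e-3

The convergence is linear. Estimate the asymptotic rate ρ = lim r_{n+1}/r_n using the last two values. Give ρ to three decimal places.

0.611

ρ ≈ r_5/r_4 = 7.913e-3/1.295e-2 = 0.61104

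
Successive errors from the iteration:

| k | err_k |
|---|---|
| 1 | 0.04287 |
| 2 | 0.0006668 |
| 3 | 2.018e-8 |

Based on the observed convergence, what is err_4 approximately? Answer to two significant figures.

1.0e-19

First estimate the order: p ≈ ln(err_3/err_2) / ln(err_2/err_1) = ln(2.018e-8/0.0006668)/ln(0.0006668/0.04287) = ln(3.02639e-05)/ln(0.015554) ≈ 2.4993.
Then err_4 ≈ err_3·(err_3/err_2)^p = 2.018e-8·(3.02639e-05)^2.4993 = 2.018e-8·5.07546e-12 ≈ 1.024e-19.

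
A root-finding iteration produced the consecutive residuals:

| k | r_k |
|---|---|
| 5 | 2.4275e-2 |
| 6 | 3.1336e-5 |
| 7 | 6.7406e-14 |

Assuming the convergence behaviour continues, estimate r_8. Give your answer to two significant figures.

First estimate the order: p ≈ ln(r_7/r_6) / ln(r_6/r_5) = ln(6.7406e-14/3.1336e-5)/ln(3.1336e-5/2.4275e-2) = ln(2.15107e-09)/ln(0.00129088) ≈ 3.0000.
Then r_8 ≈ r_7·(r_7/r_6)^p = 6.7406e-14·(2.15107e-09)^3.0000 = 6.7406e-14·9.95322e-27 ≈ 6.709e-40.

6.7e-40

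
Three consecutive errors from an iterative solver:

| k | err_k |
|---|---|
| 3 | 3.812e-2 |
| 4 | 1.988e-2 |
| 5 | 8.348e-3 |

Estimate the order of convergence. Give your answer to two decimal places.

p ≈ ln(err_5/err_4) / ln(err_4/err_3)
  = ln(8.348e-3/1.988e-2) / ln(1.988e-2/3.812e-2)
  = ln(0.41992) / ln(0.521511)
  = -0.86769 / -0.65102 ≈ 1.33282

1.33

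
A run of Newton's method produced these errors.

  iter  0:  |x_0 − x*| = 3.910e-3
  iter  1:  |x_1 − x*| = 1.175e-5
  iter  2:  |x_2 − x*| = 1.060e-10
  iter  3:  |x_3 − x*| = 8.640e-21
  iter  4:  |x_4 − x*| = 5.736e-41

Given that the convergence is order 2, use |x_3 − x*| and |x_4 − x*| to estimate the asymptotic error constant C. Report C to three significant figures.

0.768

C ≈ |x_4 − x*| / |x_3 − x*|^2
  = 5.736e-41 / (8.640e-21)^2
  = 5.736e-41 / 7.46496e-41 ≈ 0.76839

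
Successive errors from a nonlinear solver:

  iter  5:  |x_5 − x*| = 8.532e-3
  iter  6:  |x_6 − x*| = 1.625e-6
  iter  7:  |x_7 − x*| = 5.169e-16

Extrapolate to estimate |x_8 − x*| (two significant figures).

2.9e-40

First estimate the order: p ≈ ln(|x_7 − x*|/|x_6 − x*|) / ln(|x_6 − x*|/|x_5 − x*|) = ln(5.169e-16/1.625e-6)/ln(1.625e-6/8.532e-3) = ln(3.18092e-10)/ln(0.000190459) ≈ 2.5529.
Then |x_8 − x*| ≈ |x_7 − x*|·(|x_7 − x*|/|x_6 − x*|)^p = 5.169e-16·(3.18092e-10)^2.5529 = 5.169e-16·5.67501e-25 ≈ 2.933e-40.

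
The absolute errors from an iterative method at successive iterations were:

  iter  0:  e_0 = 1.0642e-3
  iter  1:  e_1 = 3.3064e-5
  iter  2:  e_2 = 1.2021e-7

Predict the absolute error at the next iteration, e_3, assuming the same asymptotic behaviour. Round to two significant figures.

First estimate the order: p ≈ ln(e_2/e_1) / ln(e_1/e_0) = ln(1.2021e-7/3.3064e-5)/ln(3.3064e-5/1.0642e-3) = ln(0.00363568)/ln(0.0310693) ≈ 1.6180.
Then e_3 ≈ e_2·(e_2/e_1)^p = 1.2021e-7·(0.00363568)^1.6180 = 1.2021e-7·0.000112987 ≈ 1.358e-11.

1.4e-11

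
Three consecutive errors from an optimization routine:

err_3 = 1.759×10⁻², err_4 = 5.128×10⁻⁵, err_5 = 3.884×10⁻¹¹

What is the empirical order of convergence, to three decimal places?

p ≈ ln(err_5/err_4) / ln(err_4/err_3)
  = ln(3.884×10⁻¹¹/5.128×10⁻⁵) / ln(5.128×10⁻⁵/1.759×10⁻²)
  = ln(7.5741e-07) / ln(0.00291529)
  = -14.093361 / -5.837786 ≈ 2.414162

2.414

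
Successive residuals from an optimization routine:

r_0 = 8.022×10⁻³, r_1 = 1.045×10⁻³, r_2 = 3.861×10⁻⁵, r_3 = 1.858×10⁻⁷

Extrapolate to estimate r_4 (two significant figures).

3.3e-11

First estimate the order: p ≈ ln(r_3/r_2) / ln(r_2/r_1) = ln(1.858×10⁻⁷/3.861×10⁻⁵)/ln(3.861×10⁻⁵/1.045×10⁻³) = ln(0.00481222)/ln(0.0369474) ≈ 1.6180.
Then r_4 ≈ r_3·(r_3/r_2)^p = 1.858×10⁻⁷·(0.00481222)^1.6180 = 1.858×10⁻⁷·0.000177842 ≈ 3.304e-11.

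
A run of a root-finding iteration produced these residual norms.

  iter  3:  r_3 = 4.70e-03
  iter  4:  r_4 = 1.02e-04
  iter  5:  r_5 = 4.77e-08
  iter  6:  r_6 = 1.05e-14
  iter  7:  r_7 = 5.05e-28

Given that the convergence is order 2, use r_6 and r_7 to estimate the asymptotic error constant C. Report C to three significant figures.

C ≈ r_7 / r_6^2
  = 5.05e-28 / (1.05e-14)^2
  = 5.05e-28 / 1.1025e-28 ≈ 4.5805

4.58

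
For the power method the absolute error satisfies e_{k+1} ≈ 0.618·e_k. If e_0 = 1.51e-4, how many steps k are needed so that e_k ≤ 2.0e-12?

After k steps, e_k ≈ 1.51e-4·0.618^k.
Need 0.618^k ≤ 2.0e-12/1.51e-4 = 1.3245e-08.
k ≥ ln(1.3245e-08)/ln(0.618) = -18.1396/-0.48127 = 37.691.
Smallest integer k = 38.

38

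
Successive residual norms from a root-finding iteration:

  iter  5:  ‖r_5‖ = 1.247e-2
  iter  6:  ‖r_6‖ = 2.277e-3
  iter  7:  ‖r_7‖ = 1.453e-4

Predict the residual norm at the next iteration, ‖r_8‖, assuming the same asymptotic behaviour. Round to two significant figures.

First estimate the order: p ≈ ln(‖r_7‖/‖r_6‖) / ln(‖r_6‖/‖r_5‖) = ln(1.453e-4/2.277e-3)/ln(2.277e-3/1.247e-2) = ln(0.063812)/ln(0.182598) ≈ 1.6183.
Then ‖r_8‖ ≈ ‖r_7‖·(‖r_7‖/‖r_6‖)^p = 1.453e-4·(0.063812)^1.6183 = 1.453e-4·0.0116405 ≈ 1.691e-06.

1.7e-6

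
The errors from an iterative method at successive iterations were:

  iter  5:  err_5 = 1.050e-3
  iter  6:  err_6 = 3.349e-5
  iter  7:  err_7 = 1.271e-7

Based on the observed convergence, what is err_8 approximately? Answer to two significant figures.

First estimate the order: p ≈ ln(err_7/err_6) / ln(err_6/err_5) = ln(1.271e-7/3.349e-5)/ln(3.349e-5/1.050e-3) = ln(0.00379516)/ln(0.0318952) ≈ 1.6179.
Then err_8 ≈ err_7·(err_7/err_6)^p = 1.271e-7·(0.00379516)^1.6179 = 1.271e-7·0.000121182 ≈ 1.54e-11.

1.5e-11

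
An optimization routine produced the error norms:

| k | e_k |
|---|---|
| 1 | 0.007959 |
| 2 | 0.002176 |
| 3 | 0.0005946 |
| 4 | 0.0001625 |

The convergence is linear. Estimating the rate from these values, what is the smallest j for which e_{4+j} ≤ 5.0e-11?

Rate ρ ≈ e_4/e_3 = 0.0001625/0.0005946 = 0.2733.
After j more steps, e_{4+j} ≈ 0.0001625·ρ^j; need ρ^j ≤ 5.0e-11/0.0001625 = 3.07692e-07.
j ≥ ln(3.07692e-07)/ln(0.2733) = -14.9942/-1.29719 = 11.559.
So 12 more iterations are needed.

12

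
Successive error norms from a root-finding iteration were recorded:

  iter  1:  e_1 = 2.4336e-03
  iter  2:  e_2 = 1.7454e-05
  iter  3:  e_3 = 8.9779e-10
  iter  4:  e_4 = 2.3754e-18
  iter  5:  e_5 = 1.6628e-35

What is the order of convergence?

Consecutive ratios: e_5/e_4 = 1.6628e-35/2.3754e-18 = 7.00008e-18, e_4/e_3 = 2.3754e-18/8.9779e-10 = 2.64583e-09.
p ≈ ln(7.00008e-18)/ln(2.64583e-09) = -39.5006/-19.7503 ≈ 2.00.
So the convergence is quadratic (order 2).

2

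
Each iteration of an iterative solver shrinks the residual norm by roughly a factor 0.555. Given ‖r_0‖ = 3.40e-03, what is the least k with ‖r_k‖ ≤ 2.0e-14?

After k steps, ‖r_k‖ ≈ 3.40e-03·0.555^k.
Need 0.555^k ≤ 2.0e-14/3.40e-03 = 5.88235e-12.
k ≥ ln(5.88235e-12)/ln(0.555) = -25.8591/-0.58879 = 43.919.
Smallest integer k = 44.

44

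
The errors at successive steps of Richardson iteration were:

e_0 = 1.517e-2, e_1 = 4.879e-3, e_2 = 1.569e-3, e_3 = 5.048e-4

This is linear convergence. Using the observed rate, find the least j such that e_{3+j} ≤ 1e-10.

14

Rate ρ ≈ e_3/e_2 = 5.048e-4/1.569e-3 = 0.3217.
After j more steps, e_{3+j} ≈ 5.048e-4·ρ^j; need ρ^j ≤ 1e-10/5.048e-4 = 1.98098e-07.
j ≥ ln(1.98098e-07)/ln(0.3217) = -15.4345/-1.13414 = 13.609.
So 14 more iterations are needed.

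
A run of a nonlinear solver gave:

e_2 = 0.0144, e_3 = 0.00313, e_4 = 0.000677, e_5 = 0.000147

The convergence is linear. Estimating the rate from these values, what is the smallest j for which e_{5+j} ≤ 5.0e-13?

13

Rate ρ ≈ e_5/e_4 = 0.000147/0.000677 = 0.2171.
After j more steps, e_{5+j} ≈ 0.000147·ρ^j; need ρ^j ≤ 5.0e-13/0.000147 = 3.40136e-09.
j ≥ ln(3.40136e-09)/ln(0.2171) = -19.4991/-1.52740 = 12.766.
So 13 more iterations are needed.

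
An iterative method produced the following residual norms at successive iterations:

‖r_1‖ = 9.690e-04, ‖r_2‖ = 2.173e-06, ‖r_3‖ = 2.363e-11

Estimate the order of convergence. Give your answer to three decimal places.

1.874

p ≈ ln(‖r_3‖/‖r_2‖) / ln(‖r_2‖/‖r_1‖)
  = ln(2.363e-11/2.173e-06) / ln(2.173e-06/9.690e-04)
  = ln(1.08744e-05) / ln(0.00224252)
  = -11.429099 / -6.100155 ≈ 1.873575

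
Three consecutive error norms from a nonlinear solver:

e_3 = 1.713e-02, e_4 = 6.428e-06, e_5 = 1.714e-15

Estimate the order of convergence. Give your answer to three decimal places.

2.795

p ≈ ln(e_5/e_4) / ln(e_4/e_3)
  = ln(1.714e-15/6.428e-06) / ln(6.428e-06/1.713e-02)
  = ln(2.66646e-10) / ln(0.000375248)
  = -22.045099 / -7.887923 ≈ 2.794791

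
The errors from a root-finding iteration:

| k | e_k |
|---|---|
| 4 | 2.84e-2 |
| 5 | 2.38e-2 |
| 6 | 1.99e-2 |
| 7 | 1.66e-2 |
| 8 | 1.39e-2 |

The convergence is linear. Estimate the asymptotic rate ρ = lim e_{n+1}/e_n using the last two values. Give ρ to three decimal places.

0.837

ρ ≈ e_8/e_7 = 1.39e-2/1.66e-2 = 0.83735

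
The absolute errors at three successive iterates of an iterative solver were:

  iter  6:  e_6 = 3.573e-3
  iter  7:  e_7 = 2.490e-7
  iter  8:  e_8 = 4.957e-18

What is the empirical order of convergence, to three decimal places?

p ≈ ln(e_8/e_7) / ln(e_7/e_6)
  = ln(4.957e-18/2.490e-7) / ln(2.490e-7/3.573e-3)
  = ln(1.99076e-11) / ln(6.96893e-05)
  = -24.639920 / -9.571464 ≈ 2.574310

2.574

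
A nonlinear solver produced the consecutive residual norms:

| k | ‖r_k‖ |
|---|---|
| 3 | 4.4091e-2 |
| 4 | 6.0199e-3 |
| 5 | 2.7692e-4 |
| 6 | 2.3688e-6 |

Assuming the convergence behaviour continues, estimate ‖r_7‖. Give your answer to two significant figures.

First estimate the order: p ≈ ln(‖r_6‖/‖r_5‖) / ln(‖r_5‖/‖r_4‖) = ln(2.3688e-6/2.7692e-4)/ln(2.7692e-4/6.0199e-3) = ln(0.0085541)/ln(0.0460008) ≈ 1.5463.
Then ‖r_7‖ ≈ ‖r_6‖·(‖r_6‖/‖r_5‖)^p = 2.3688e-6·(0.0085541)^1.5463 = 2.3688e-6·0.000634631 ≈ 1.503e-09.

1.5e-9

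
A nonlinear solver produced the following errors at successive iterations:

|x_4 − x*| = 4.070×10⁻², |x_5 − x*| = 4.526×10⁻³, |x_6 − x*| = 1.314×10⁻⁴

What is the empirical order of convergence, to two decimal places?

p ≈ ln(|x_6 − x*|/|x_5 − x*|) / ln(|x_5 − x*|/|x_4 − x*|)
  = ln(1.314×10⁻⁴/4.526×10⁻³) / ln(4.526×10⁻³/4.070×10⁻²)
  = ln(0.0290323) / ln(0.111204)
  = -3.53935 / -2.19639 ≈ 1.61144

1.61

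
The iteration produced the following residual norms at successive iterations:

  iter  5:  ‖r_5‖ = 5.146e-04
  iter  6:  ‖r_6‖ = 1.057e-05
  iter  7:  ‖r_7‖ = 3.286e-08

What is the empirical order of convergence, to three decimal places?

1.486

p ≈ ln(‖r_7‖/‖r_6‖) / ln(‖r_6‖/‖r_5‖)
  = ln(3.286e-08/1.057e-05) / ln(1.057e-05/5.146e-04)
  = ln(0.0031088) / ln(0.0205402)
  = -5.773518 / -3.885371 ≈ 1.485963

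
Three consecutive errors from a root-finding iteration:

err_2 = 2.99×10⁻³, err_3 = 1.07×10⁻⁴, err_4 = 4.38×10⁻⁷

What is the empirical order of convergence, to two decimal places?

p ≈ ln(err_4/err_3) / ln(err_3/err_2)
  = ln(4.38×10⁻⁷/1.07×10⁻⁴) / ln(1.07×10⁻⁴/2.99×10⁻³)
  = ln(0.00409346) / ln(0.035786)
  = -5.49836 / -3.33020 ≈ 1.65106

1.65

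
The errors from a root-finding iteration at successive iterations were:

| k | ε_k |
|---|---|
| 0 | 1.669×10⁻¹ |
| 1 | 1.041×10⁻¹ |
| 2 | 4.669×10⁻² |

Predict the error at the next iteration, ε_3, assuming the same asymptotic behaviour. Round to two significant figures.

1.2e-2

First estimate the order: p ≈ ln(ε_2/ε_1) / ln(ε_1/ε_0) = ln(4.669×10⁻²/1.041×10⁻¹)/ln(1.041×10⁻¹/1.669×10⁻¹) = ln(0.448511)/ln(0.623727) ≈ 1.6986.
Then ε_3 ≈ ε_2·(ε_2/ε_1)^p = 4.669×10⁻²·(0.448511)^1.6986 = 4.669×10⁻²·0.256154 ≈ 0.01196.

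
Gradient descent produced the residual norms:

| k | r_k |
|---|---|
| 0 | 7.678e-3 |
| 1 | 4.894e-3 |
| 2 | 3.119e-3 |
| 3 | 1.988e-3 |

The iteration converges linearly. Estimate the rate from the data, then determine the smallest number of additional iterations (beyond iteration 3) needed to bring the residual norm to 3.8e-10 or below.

35

Rate ρ ≈ r_3/r_2 = 1.988e-3/3.119e-3 = 0.6374.
After j more steps, r_{3+j} ≈ 1.988e-3·ρ^j; need ρ^j ≤ 3.8e-10/1.988e-3 = 1.91147e-07.
j ≥ ln(1.91147e-07)/ln(0.6374) = -15.4702/-0.45036 = 34.351.
So 35 more iterations are needed.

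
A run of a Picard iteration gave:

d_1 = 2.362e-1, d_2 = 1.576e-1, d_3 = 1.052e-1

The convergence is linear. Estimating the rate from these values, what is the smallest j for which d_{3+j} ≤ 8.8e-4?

Rate ρ ≈ d_3/d_2 = 1.052e-1/1.576e-1 = 0.6675.
After j more steps, d_{3+j} ≈ 1.052e-1·ρ^j; need ρ^j ≤ 8.8e-4/1.052e-1 = 0.00836502.
j ≥ ln(0.00836502)/ln(0.6675) = -4.7837/-0.40422 = 11.834.
So 12 more iterations are needed.

12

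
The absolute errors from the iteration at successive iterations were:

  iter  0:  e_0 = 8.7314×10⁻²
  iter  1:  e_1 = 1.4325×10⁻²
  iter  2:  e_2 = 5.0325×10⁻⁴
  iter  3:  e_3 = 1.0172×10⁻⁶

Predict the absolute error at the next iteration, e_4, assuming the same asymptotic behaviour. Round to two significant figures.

1.0e-11

First estimate the order: p ≈ ln(e_3/e_2) / ln(e_2/e_1) = ln(1.0172×10⁻⁶/5.0325×10⁻⁴)/ln(5.0325×10⁻⁴/1.4325×10⁻²) = ln(0.00202126)/ln(0.0351309) ≈ 1.8527.
Then e_4 ≈ e_3·(e_3/e_2)^p = 1.0172×10⁻⁶·(0.00202126)^1.8527 = 1.0172×10⁻⁶·1.01889e-05 ≈ 1.036e-11.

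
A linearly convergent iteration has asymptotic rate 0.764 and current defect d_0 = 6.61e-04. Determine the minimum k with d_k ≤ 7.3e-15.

94

After k steps, d_k ≈ 6.61e-04·0.764^k.
Need 0.764^k ≤ 7.3e-15/6.61e-04 = 1.10439e-11.
k ≥ ln(1.10439e-11)/ln(0.764) = -25.2291/-0.26919 = 93.722.
Smallest integer k = 94.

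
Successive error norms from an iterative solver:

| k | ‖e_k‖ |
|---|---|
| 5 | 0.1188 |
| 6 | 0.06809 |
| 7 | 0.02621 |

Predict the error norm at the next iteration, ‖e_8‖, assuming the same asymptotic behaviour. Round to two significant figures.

5.1e-3

First estimate the order: p ≈ ln(‖e_7‖/‖e_6‖) / ln(‖e_6‖/‖e_5‖) = ln(0.02621/0.06809)/ln(0.06809/0.1188) = ln(0.384932)/ln(0.573148) ≈ 1.7152.
Then ‖e_8‖ ≈ ‖e_7‖·(‖e_7‖/‖e_6‖)^p = 0.02621·(0.384932)^1.7152 = 0.02621·0.194469 ≈ 0.005097.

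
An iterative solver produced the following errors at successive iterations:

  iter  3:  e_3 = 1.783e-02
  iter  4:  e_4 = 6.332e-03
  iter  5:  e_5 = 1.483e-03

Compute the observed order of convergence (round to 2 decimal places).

p ≈ ln(e_5/e_4) / ln(e_4/e_3)
  = ln(1.483e-03/6.332e-03) / ln(6.332e-03/1.783e-02)
  = ln(0.234207) / ln(0.355132)
  = -1.45155 / -1.03527 ≈ 1.40210

1.40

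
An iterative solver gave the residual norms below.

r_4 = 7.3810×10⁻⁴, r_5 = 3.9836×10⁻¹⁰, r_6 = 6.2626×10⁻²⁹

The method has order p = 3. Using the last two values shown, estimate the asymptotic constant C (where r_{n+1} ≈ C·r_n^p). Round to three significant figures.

0.991

C ≈ r_6 / r_5^3
  = 6.2626×10⁻²⁹ / (3.9836×10⁻¹⁰)^3
  = 6.2626×10⁻²⁹ / 6.3216e-29 ≈ 0.99067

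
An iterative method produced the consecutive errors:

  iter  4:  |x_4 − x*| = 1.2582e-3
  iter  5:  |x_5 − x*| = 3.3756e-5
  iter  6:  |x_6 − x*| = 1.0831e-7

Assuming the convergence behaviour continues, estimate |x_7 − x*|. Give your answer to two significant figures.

1.2e-11

First estimate the order: p ≈ ln(|x_6 − x*|/|x_5 − x*|) / ln(|x_5 − x*|/|x_4 − x*|) = ln(1.0831e-7/3.3756e-5)/ln(3.3756e-5/1.2582e-3) = ln(0.00320861)/ln(0.0268288) ≈ 1.5869.
Then |x_7 − x*| ≈ |x_6 − x*|·(|x_6 − x*|/|x_5 − x*|)^p = 1.0831e-7·(0.00320861)^1.5869 = 1.0831e-7·0.000110351 ≈ 1.195e-11.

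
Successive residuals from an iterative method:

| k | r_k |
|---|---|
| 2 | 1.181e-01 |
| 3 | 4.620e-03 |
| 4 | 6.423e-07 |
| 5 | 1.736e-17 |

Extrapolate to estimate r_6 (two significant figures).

First estimate the order: p ≈ ln(r_5/r_4) / ln(r_4/r_3) = ln(1.736e-17/6.423e-07)/ln(6.423e-07/4.620e-03) = ln(2.70279e-11)/ln(0.000139026) ≈ 2.7401.
Then r_6 ≈ r_5·(r_5/r_4)^p = 1.736e-17·(2.70279e-11)^2.7401 = 1.736e-17·1.10182e-29 ≈ 1.913e-46.

1.9e-46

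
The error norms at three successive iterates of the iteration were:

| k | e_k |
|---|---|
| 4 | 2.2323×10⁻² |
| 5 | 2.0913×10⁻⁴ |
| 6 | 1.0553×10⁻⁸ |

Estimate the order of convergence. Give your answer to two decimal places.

2.12

p ≈ ln(e_6/e_5) / ln(e_5/e_4)
  = ln(1.0553×10⁻⁸/2.0913×10⁻⁴) / ln(2.0913×10⁻⁴/2.2323×10⁻²)
  = ln(5.04614e-05) / ln(0.00936836)
  = -9.89430 / -4.67042 ≈ 2.11850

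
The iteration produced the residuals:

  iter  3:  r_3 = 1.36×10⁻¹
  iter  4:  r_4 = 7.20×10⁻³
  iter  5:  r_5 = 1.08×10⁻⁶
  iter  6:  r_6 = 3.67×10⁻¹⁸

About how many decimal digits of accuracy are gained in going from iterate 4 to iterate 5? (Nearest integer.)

Digits gained ≈ log₁₀(r_4/r_5) = log₁₀(7.20×10⁻³/1.08×10⁻⁶) = log₁₀(6666.67) ≈ 3.824.

4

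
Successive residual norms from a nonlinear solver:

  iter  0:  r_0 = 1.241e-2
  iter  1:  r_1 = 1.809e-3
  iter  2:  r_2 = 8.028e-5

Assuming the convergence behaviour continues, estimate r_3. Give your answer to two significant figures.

First estimate the order: p ≈ ln(r_2/r_1) / ln(r_1/r_0) = ln(8.028e-5/1.809e-3)/ln(1.809e-3/1.241e-2) = ln(0.0443781)/ln(0.14577) ≈ 1.6176.
Then r_3 ≈ r_2·(r_2/r_1)^p = 8.028e-5·(0.0443781)^1.6176 = 8.028e-5·0.00648127 ≈ 5.203e-07.

5.2e-7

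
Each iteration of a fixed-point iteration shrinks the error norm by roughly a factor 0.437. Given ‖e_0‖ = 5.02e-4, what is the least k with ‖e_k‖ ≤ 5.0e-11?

After k steps, ‖e_k‖ ≈ 5.02e-4·0.437^k.
Need 0.437^k ≤ 5.0e-11/5.02e-4 = 9.96016e-08.
k ≥ ln(9.96016e-08)/ln(0.437) = -16.1221/-0.82782 = 19.475.
Smallest integer k = 20.

20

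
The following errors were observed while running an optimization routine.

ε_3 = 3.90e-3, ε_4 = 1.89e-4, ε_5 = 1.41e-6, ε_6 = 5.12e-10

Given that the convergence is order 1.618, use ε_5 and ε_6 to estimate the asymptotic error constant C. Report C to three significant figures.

C ≈ ε_6 / ε_5^1.618
  = 5.12e-10 / (1.41e-6)^1.618
  = 5.12e-10 / 3.41536e-10 ≈ 1.4991

1.50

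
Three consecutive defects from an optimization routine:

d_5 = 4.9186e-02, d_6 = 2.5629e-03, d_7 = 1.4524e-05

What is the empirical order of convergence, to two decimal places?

p ≈ ln(d_7/d_6) / ln(d_6/d_5)
  = ln(1.4524e-05/2.5629e-03) / ln(2.5629e-03/4.9186e-02)
  = ln(0.00566702) / ln(0.0521063)
  = -5.17309 / -2.95447 ≈ 1.75094

1.75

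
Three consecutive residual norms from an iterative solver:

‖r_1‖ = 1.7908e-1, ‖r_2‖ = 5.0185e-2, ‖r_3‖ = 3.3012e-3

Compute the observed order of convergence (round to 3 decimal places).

2.139

p ≈ ln(‖r_3‖/‖r_2‖) / ln(‖r_2‖/‖r_1‖)
  = ln(3.3012e-3/5.0185e-2) / ln(5.0185e-2/1.7908e-1)
  = ln(0.0657806) / ln(0.280238)
  = -2.721430 / -1.272116 ≈ 2.139294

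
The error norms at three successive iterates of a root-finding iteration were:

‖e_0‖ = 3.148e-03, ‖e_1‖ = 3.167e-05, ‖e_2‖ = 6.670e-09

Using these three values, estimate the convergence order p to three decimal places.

p ≈ ln(‖e_2‖/‖e_1‖) / ln(‖e_1‖/‖e_0‖)
  = ln(6.670e-09/3.167e-05) / ln(3.167e-05/3.148e-03)
  = ln(0.000210609) / ln(0.0100604)
  = -8.465507 / -4.599148 ≈ 1.840669

1.841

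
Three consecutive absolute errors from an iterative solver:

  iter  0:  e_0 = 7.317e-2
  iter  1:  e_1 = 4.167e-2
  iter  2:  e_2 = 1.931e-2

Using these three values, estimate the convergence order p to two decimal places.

1.37

p ≈ ln(e_2/e_1) / ln(e_1/e_0)
  = ln(1.931e-2/4.167e-2) / ln(4.167e-2/7.317e-2)
  = ln(0.463403) / ln(0.569496)
  = -0.76916 / -0.56300 ≈ 1.36618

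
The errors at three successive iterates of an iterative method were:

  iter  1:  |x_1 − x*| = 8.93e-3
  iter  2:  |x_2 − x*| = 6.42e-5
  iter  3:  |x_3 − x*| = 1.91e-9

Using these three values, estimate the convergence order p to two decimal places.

2.11

p ≈ ln(|x_3 − x*|/|x_2 − x*|) / ln(|x_2 − x*|/|x_1 − x*|)
  = ln(1.91e-9/6.42e-5) / ln(6.42e-5/8.93e-3)
  = ln(2.97508e-05) / ln(0.00718925)
  = -10.42265 / -4.93517 ≈ 2.11191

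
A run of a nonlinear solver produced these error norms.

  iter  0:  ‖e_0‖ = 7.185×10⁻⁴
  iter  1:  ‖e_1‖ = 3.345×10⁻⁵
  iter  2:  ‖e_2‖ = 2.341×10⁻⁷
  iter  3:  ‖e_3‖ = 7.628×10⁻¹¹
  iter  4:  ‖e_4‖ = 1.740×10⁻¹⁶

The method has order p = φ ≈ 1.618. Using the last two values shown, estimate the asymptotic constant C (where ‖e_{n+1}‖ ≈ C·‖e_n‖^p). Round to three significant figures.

C ≈ ‖e_4‖ / ‖e_3‖^1.618
  = 1.740×10⁻¹⁶ / (7.628×10⁻¹¹)^1.618
  = 1.740×10⁻¹⁶ / 4.26325e-17 ≈ 4.0814

4.08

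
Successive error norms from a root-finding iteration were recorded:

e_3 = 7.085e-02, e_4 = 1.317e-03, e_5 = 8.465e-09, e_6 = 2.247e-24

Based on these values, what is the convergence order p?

3

Consecutive ratios: e_6/e_5 = 2.247e-24/8.465e-09 = 2.65446e-16, e_5/e_4 = 8.465e-09/1.317e-03 = 6.42749e-06.
p ≈ ln(2.65446e-16)/ln(6.42749e-06) = -35.8651/-11.9549 ≈ 3.00.
So the convergence is cubic (order 3).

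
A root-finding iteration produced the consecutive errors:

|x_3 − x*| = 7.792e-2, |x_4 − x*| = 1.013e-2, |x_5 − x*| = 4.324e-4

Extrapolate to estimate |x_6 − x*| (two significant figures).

3.3e-6

First estimate the order: p ≈ ln(|x_5 − x*|/|x_4 − x*|) / ln(|x_4 − x*|/|x_3 − x*|) = ln(4.324e-4/1.013e-2)/ln(1.013e-2/7.792e-2) = ln(0.0426851)/ln(0.130005) ≈ 1.5459.
Then |x_6 − x*| ≈ |x_5 − x*|·(|x_5 − x*|/|x_4 − x*|)^p = 4.324e-4·(0.0426851)^1.5459 = 4.324e-4·0.00763034 ≈ 3.299e-06.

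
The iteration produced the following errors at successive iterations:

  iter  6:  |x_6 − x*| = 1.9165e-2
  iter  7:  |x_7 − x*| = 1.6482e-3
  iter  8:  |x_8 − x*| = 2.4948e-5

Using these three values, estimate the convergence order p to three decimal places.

p ≈ ln(|x_8 − x*|/|x_7 − x*|) / ln(|x_7 − x*|/|x_6 − x*|)
  = ln(2.4948e-5/1.6482e-3) / ln(1.6482e-3/1.9165e-2)
  = ln(0.0151365) / ln(0.0860005)
  = -4.190646 / -2.453402 ≈ 1.708096

1.708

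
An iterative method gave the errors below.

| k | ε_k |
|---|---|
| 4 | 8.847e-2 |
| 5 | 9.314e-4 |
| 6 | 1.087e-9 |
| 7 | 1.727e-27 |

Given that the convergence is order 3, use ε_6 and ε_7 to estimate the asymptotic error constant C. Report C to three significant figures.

C ≈ ε_7 / ε_6^3
  = 1.727e-27 / (1.087e-9)^3
  = 1.727e-27 / 1.28437e-27 ≈ 1.3446

1.34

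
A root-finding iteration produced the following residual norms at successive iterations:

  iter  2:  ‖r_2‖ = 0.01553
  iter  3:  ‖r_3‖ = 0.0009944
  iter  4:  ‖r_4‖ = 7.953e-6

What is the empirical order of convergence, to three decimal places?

1.757

p ≈ ln(‖r_4‖/‖r_3‖) / ln(‖r_3‖/‖r_2‖)
  = ln(7.953e-6/0.0009944) / ln(0.0009944/0.01553)
  = ln(0.00799779) / ln(0.0640309)
  = -4.828590 / -2.748389 ≈ 1.756880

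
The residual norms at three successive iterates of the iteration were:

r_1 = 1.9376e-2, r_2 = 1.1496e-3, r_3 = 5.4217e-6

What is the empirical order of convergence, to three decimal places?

1.896

p ≈ ln(r_3/r_2) / ln(r_2/r_1)
  = ln(5.4217e-6/1.1496e-3) / ln(1.1496e-3/1.9376e-2)
  = ln(0.00471616) / ln(0.0593311)
  = -5.356760 / -2.824622 ≈ 1.896452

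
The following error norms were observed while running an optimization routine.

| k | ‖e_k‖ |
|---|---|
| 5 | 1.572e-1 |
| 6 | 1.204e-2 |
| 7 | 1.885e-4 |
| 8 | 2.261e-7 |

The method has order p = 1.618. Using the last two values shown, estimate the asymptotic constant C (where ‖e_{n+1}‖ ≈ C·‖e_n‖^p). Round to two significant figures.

0.24

C ≈ ‖e_8‖ / ‖e_7‖^1.618
  = 2.261e-7 / (1.885e-4)^1.618
  = 2.261e-7 / 9.40706e-07 ≈ 0.24035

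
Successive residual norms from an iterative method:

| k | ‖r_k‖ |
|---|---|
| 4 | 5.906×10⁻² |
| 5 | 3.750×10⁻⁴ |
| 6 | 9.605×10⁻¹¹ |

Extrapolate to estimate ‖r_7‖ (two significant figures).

1.6e-30

First estimate the order: p ≈ ln(‖r_6‖/‖r_5‖) / ln(‖r_5‖/‖r_4‖) = ln(9.605×10⁻¹¹/3.750×10⁻⁴)/ln(3.750×10⁻⁴/5.906×10⁻²) = ln(2.56133e-07)/ln(0.00634948) ≈ 2.9999.
Then ‖r_7‖ ≈ ‖r_6‖·(‖r_6‖/‖r_5‖)^p = 9.605×10⁻¹¹·(2.56133e-07)^2.9999 = 9.605×10⁻¹¹·1.68289e-20 ≈ 1.616e-30.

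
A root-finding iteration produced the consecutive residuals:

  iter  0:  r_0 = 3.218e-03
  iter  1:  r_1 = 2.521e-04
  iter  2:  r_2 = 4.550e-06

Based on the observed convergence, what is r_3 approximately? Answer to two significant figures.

First estimate the order: p ≈ ln(r_2/r_1) / ln(r_1/r_0) = ln(4.550e-06/2.521e-04)/ln(2.521e-04/3.218e-03) = ln(0.0180484)/ln(0.0783406) ≈ 1.5764.
Then r_3 ≈ r_2·(r_2/r_1)^p = 4.550e-06·(0.0180484)^1.5764 = 4.550e-06·0.00178423 ≈ 8.118e-09.

8.1e-9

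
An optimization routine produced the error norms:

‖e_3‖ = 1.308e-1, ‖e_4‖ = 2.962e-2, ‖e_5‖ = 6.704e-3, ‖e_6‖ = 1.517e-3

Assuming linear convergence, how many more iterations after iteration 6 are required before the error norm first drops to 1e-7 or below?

Rate ρ ≈ ‖e_6‖/‖e_5‖ = 1.517e-3/6.704e-3 = 0.2263.
After j more steps, ‖e_{6+j}‖ ≈ 1.517e-3·ρ^j; need ρ^j ≤ 1e-7/1.517e-3 = 6.59196e-05.
j ≥ ln(6.59196e-05)/ln(0.2263) = -9.6271/-1.48589 = 6.479.
So 7 more iterations are needed.

7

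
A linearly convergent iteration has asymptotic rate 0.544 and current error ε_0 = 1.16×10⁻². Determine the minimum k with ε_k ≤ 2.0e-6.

After k steps, ε_k ≈ 1.16×10⁻²·0.544^k.
Need 0.544^k ≤ 2.0e-6/1.16×10⁻² = 0.000172414.
k ≥ ln(0.000172414)/ln(0.544) = -8.6656/-0.60881 = 14.234.
Smallest integer k = 15.

15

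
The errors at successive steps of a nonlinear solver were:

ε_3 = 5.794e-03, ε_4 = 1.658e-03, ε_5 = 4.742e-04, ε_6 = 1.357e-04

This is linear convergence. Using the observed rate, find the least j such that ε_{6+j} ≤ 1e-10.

Rate ρ ≈ ε_6/ε_5 = 1.357e-04/4.742e-04 = 0.2862.
After j more steps, ε_{6+j} ≈ 1.357e-04·ρ^j; need ρ^j ≤ 1e-10/1.357e-04 = 7.3692e-07.
j ≥ ln(7.3692e-07)/ln(0.2862) = -14.1208/-1.25106 = 11.287.
So 12 more iterations are needed.

12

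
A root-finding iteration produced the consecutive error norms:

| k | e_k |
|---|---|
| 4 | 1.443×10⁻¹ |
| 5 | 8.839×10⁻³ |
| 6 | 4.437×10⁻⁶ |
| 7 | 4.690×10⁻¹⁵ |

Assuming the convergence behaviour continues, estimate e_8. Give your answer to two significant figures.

1.8e-39

First estimate the order: p ≈ ln(e_7/e_6) / ln(e_6/e_5) = ln(4.690×10⁻¹⁵/4.437×10⁻⁶)/ln(4.437×10⁻⁶/8.839×10⁻³) = ln(1.05702e-09)/ln(0.00050198) ≈ 2.7205.
Then e_8 ≈ e_7·(e_7/e_6)^p = 4.690×10⁻¹⁵·(1.05702e-09)^2.7205 = 4.690×10⁻¹⁵·3.81082e-25 ≈ 1.787e-39.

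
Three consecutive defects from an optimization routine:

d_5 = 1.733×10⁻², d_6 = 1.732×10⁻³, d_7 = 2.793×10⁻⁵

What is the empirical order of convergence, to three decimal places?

1.792

p ≈ ln(d_7/d_6) / ln(d_6/d_5)
  = ln(2.793×10⁻⁵/1.732×10⁻³) / ln(1.732×10⁻³/1.733×10⁻²)
  = ln(0.0161259) / ln(0.0999423)
  = -4.127329 / -2.303162 ≈ 1.792027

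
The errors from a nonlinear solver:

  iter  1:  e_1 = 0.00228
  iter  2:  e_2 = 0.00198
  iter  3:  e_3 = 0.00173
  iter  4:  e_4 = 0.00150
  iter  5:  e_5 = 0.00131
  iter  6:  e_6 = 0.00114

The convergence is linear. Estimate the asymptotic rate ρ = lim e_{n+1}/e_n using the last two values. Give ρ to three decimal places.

0.870

ρ ≈ e_6/e_5 = 0.00114/0.00131 = 0.87023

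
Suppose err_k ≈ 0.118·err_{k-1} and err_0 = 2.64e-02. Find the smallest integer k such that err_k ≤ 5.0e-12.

11

After k steps, err_k ≈ 2.64e-02·0.118^k.
Need 0.118^k ≤ 5.0e-12/2.64e-02 = 1.89394e-10.
k ≥ ln(1.89394e-10)/ln(0.118) = -22.3872/-2.13707 = 10.476.
Smallest integer k = 11.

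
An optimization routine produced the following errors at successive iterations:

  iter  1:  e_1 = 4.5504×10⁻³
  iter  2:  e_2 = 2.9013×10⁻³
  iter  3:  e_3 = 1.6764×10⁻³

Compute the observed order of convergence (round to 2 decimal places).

p ≈ ln(e_3/e_2) / ln(e_2/e_1)
  = ln(1.6764×10⁻³/2.9013×10⁻³) / ln(2.9013×10⁻³/4.5504×10⁻³)
  = ln(0.57781) / ln(0.637592)
  = -0.54851 / -0.45006 ≈ 1.21875

1.22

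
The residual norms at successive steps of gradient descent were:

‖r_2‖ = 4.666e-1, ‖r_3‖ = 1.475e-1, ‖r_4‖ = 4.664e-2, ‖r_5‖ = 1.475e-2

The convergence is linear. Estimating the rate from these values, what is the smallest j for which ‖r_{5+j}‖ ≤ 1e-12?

Rate ρ ≈ ‖r_5‖/‖r_4‖ = 1.475e-2/4.664e-2 = 0.3163.
After j more steps, ‖r_{5+j}‖ ≈ 1.475e-2·ρ^j; need ρ^j ≤ 1e-12/1.475e-2 = 6.77966e-11.
j ≥ ln(6.77966e-11)/ln(0.3163) = -23.4145/-1.15106 = 20.342.
So 21 more iterations are needed.

21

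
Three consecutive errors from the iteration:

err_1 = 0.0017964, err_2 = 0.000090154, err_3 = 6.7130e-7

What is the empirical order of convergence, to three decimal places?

p ≈ ln(err_3/err_2) / ln(err_2/err_1)
  = ln(6.7130e-7/0.000090154) / ln(0.000090154/0.0017964)
  = ln(0.00744615) / ln(0.0501859)
  = -4.900058 / -2.992021 ≈ 1.637708

1.638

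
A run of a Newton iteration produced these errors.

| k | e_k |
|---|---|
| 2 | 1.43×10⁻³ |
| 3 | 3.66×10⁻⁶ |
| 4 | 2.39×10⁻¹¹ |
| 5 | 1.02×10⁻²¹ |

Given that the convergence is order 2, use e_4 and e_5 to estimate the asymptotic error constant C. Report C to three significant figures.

C ≈ e_5 / e_4^2
  = 1.02×10⁻²¹ / (2.39×10⁻¹¹)^2
  = 1.02×10⁻²¹ / 5.7121e-22 ≈ 1.7857

1.79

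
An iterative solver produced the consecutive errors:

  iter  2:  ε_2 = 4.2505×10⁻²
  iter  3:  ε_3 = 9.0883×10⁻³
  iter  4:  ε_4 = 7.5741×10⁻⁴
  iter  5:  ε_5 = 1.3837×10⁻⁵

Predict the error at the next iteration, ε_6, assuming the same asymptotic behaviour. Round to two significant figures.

2.2e-8

First estimate the order: p ≈ ln(ε_5/ε_4) / ln(ε_4/ε_3) = ln(1.3837×10⁻⁵/7.5741×10⁻⁴)/ln(7.5741×10⁻⁴/9.0883×10⁻³) = ln(0.0182688)/ln(0.083339) ≈ 1.6108.
Then ε_6 ≈ ε_5·(ε_5/ε_4)^p = 1.3837×10⁻⁵·(0.0182688)^1.6108 = 1.3837×10⁻⁵·0.00158476 ≈ 2.193e-08.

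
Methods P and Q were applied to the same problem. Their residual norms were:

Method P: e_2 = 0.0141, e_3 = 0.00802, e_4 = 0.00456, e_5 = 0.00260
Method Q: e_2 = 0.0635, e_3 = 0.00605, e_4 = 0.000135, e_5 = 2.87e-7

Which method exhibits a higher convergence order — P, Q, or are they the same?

Q

Method P: p ≈ ln(0.00260/0.00456)/ln(0.00456/0.00802) ≈ 1.00.
Method Q: p ≈ ln(2.87e-7/0.000135)/ln(0.000135/0.00605) ≈ 1.62.
Method Q has the higher order (≈1.6 vs ≈1.0).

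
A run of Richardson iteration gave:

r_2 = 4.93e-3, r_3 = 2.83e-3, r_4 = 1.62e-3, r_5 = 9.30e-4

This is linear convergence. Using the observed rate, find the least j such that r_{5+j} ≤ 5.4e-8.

18

Rate ρ ≈ r_5/r_4 = 9.30e-4/1.62e-3 = 0.5741.
After j more steps, r_{5+j} ≈ 9.30e-4·ρ^j; need ρ^j ≤ 5.4e-8/9.30e-4 = 5.80645e-05.
j ≥ ln(5.80645e-05)/ln(0.5741) = -9.7540/-0.55495 = 17.576.
So 18 more iterations are needed.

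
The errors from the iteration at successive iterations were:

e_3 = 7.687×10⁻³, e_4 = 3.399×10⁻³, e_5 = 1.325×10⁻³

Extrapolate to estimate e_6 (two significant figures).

First estimate the order: p ≈ ln(e_5/e_4) / ln(e_4/e_3) = ln(1.325×10⁻³/3.399×10⁻³)/ln(3.399×10⁻³/7.687×10⁻³) = ln(0.389821)/ln(0.442175) ≈ 1.1544.
Then e_6 ≈ e_5·(e_5/e_4)^p = 1.325×10⁻³·(0.389821)^1.1544 = 1.325×10⁻³·0.33705 ≈ 0.0004466.

4.5e-4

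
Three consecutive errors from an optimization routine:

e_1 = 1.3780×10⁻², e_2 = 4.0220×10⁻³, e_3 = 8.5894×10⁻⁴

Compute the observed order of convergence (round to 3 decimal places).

p ≈ ln(e_3/e_2) / ln(e_2/e_1)
  = ln(8.5894×10⁻⁴/4.0220×10⁻³) / ln(4.0220×10⁻³/1.3780×10⁻²)
  = ln(0.21356) / ln(0.291872)
  = -1.543837 / -1.231440 ≈ 1.253684

1.254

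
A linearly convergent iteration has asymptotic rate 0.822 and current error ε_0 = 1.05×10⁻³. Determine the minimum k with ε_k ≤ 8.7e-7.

37

After k steps, ε_k ≈ 1.05×10⁻³·0.822^k.
Need 0.822^k ≤ 8.7e-7/1.05×10⁻³ = 0.000828571.
k ≥ ln(0.000828571)/ln(0.822) = -7.0958/-0.19601 = 36.201.
Smallest integer k = 37.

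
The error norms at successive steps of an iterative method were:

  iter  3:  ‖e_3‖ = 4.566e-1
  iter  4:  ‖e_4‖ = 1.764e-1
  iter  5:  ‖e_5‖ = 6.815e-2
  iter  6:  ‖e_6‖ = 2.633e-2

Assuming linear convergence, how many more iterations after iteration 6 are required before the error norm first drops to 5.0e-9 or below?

Rate ρ ≈ ‖e_6‖/‖e_5‖ = 2.633e-2/6.815e-2 = 0.3864.
After j more steps, ‖e_{6+j}‖ ≈ 2.633e-2·ρ^j; need ρ^j ≤ 5.0e-9/2.633e-2 = 1.89897e-07.
j ≥ ln(1.89897e-07)/ln(0.3864) = -15.4768/-0.95088 = 16.276.
So 17 more iterations are needed.

17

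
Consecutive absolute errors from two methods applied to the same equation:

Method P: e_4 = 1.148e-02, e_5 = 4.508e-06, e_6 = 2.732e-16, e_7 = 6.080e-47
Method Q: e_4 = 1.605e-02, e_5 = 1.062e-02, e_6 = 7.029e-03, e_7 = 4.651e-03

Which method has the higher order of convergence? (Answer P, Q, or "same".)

P

Method P: p ≈ ln(6.080e-47/2.732e-16)/ln(2.732e-16/4.508e-06) ≈ 3.00.
Method Q: p ≈ ln(4.651e-03/7.029e-03)/ln(7.029e-03/1.062e-02) ≈ 1.00.
Method P has the higher order (≈3.0 vs ≈1.0).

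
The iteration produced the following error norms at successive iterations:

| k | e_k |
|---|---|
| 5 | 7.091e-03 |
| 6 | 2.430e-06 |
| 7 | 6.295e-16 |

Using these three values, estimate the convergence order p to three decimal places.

2.767

p ≈ ln(e_7/e_6) / ln(e_6/e_5)
  = ln(6.295e-16/2.430e-06) / ln(2.430e-06/7.091e-03)
  = ln(2.59053e-10) / ln(0.000342688)
  = -22.073988 / -7.978690 ≈ 2.766618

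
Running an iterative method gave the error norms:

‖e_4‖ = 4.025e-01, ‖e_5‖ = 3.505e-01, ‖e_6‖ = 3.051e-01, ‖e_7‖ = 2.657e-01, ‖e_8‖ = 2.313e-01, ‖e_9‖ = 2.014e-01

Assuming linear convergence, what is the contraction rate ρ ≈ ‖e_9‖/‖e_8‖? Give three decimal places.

0.871

ρ ≈ ‖e_9‖/‖e_8‖ = 2.014e-01/2.313e-01 = 0.87073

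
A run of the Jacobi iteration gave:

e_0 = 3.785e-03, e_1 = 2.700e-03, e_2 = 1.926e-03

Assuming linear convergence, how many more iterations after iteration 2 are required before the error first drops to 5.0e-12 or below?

Rate ρ ≈ e_2/e_1 = 1.926e-03/2.700e-03 = 0.7133.
After j more steps, e_{2+j} ≈ 1.926e-03·ρ^j; need ρ^j ≤ 5.0e-12/1.926e-03 = 2.59605e-09.
j ≥ ln(2.59605e-09)/ln(0.7133) = -19.7693/-0.33785 = 58.515.
So 59 more iterations are needed.

59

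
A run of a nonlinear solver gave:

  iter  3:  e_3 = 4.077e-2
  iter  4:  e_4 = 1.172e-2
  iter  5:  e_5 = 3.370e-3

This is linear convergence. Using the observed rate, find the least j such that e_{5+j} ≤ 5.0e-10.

13

Rate ρ ≈ e_5/e_4 = 3.370e-3/1.172e-2 = 0.2875.
After j more steps, e_{5+j} ≈ 3.370e-3·ρ^j; need ρ^j ≤ 5.0e-10/3.370e-3 = 1.48368e-07.
j ≥ ln(1.48368e-07)/ln(0.2875) = -15.7236/-1.24653 = 12.614.
So 13 more iterations are needed.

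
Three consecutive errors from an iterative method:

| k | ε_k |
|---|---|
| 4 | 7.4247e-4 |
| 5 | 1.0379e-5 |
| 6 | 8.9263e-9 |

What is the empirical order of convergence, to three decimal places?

p ≈ ln(ε_6/ε_5) / ln(ε_5/ε_4)
  = ln(8.9263e-9/1.0379e-5) / ln(1.0379e-5/7.4247e-4)
  = ln(0.000860035) / ln(0.013979)
  = -7.058537 / -4.270199 ≈ 1.652976

1.653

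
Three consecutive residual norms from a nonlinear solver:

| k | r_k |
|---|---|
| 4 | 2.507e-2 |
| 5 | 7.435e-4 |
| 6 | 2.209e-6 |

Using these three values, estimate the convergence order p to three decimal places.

p ≈ ln(r_6/r_5) / ln(r_5/r_4)
  = ln(2.209e-6/7.435e-4) / ln(7.435e-4/2.507e-2)
  = ln(0.00297108) / ln(0.029657)
  = -5.818830 / -3.518057 ≈ 1.653990

1.654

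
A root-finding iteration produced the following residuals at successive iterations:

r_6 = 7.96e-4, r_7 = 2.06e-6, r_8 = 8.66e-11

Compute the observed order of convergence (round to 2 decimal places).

1.69

p ≈ ln(r_8/r_7) / ln(r_7/r_6)
  = ln(8.66e-11/2.06e-6) / ln(2.06e-6/7.96e-4)
  = ln(4.20388e-05) / ln(0.00258794)
  = -10.07692 / -5.95689 ≈ 1.69164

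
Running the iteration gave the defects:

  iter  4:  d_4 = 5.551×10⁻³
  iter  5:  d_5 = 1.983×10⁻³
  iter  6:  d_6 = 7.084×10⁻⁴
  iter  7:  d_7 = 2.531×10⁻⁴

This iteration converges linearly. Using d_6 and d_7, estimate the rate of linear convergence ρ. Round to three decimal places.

0.357

ρ ≈ d_7/d_6 = 2.531×10⁻⁴/7.084×10⁻⁴ = 0.35728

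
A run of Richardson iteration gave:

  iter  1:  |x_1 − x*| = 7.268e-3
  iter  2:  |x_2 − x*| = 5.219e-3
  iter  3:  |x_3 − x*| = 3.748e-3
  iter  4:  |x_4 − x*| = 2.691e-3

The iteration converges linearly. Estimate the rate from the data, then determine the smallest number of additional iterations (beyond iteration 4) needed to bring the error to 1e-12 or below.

66

Rate ρ ≈ |x_4 − x*|/|x_3 − x*| = 2.691e-3/3.748e-3 = 0.7180.
After j more steps, |x_{4+j} − x*| ≈ 2.691e-3·ρ^j; need ρ^j ≤ 1e-12/2.691e-3 = 3.71609e-10.
j ≥ ln(3.71609e-10)/ln(0.7180) = -21.7132/-0.33129 = 65.541.
So 66 more iterations are needed.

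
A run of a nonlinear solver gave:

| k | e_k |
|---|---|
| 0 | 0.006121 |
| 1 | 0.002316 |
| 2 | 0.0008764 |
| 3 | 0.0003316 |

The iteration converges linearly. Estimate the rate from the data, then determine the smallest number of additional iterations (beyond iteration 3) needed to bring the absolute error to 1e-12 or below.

Rate ρ ≈ e_3/e_2 = 0.0003316/0.0008764 = 0.3784.
After j more steps, e_{3+j} ≈ 0.0003316·ρ^j; need ρ^j ≤ 1e-12/0.0003316 = 3.01568e-09.
j ≥ ln(3.01568e-09)/ln(0.3784) = -19.6194/-0.97180 = 20.189.
So 21 more iterations are needed.

21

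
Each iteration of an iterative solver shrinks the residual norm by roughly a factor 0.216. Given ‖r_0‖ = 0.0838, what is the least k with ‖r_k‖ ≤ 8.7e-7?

8

After k steps, ‖r_k‖ ≈ 0.0838·0.216^k.
Need 0.216^k ≤ 8.7e-7/0.0838 = 1.03819e-05.
k ≥ ln(1.03819e-05)/ln(0.216) = -11.4754/-1.53248 = 7.488.
Smallest integer k = 8.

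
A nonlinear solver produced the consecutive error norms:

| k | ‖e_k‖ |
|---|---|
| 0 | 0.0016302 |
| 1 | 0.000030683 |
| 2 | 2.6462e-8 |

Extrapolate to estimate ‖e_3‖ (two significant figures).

9.6e-14

First estimate the order: p ≈ ln(‖e_2‖/‖e_1‖) / ln(‖e_1‖/‖e_0‖) = ln(2.6462e-8/0.000030683)/ln(0.000030683/0.0016302) = ln(0.000862432)/ln(0.0188216) ≈ 1.7760.
Then ‖e_3‖ ≈ ‖e_2‖·(‖e_2‖/‖e_1‖)^p = 2.6462e-8·(0.000862432)^1.7760 = 2.6462e-8·3.61283e-06 ≈ 9.56e-14.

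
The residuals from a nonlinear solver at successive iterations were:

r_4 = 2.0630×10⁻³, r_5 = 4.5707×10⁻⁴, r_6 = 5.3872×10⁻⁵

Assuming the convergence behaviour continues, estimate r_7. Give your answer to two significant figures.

First estimate the order: p ≈ ln(r_6/r_5) / ln(r_5/r_4) = ln(5.3872×10⁻⁵/4.5707×10⁻⁴)/ln(4.5707×10⁻⁴/2.0630×10⁻³) = ln(0.117864)/ln(0.221556) ≈ 1.4188.
Then r_7 ≈ r_6·(r_6/r_5)^p = 5.3872×10⁻⁵·(0.117864)^1.4188 = 5.3872×10⁻⁵·0.0481366 ≈ 2.593e-06.

2.6e-6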